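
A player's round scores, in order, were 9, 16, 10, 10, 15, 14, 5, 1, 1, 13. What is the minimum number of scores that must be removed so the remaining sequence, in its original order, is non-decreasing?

6

Fewest deletions = n − (longest non-decreasing subsequence).
Patience tails:
9 → extends → [9]
16 → extends → [9, 16]
10 → replaces 16 → [9, 10]
10 → extends → [9, 10, 10]
15 → extends → [9, 10, 10, 15]
14 → replaces 15 → [9, 10, 10, 14]
5 → replaces 9 → [5, 10, 10, 14]
1 → replaces 5 → [1, 10, 10, 14]
1 → replaces 10 → [1, 1, 10, 14]
13 → replaces 14 → [1, 1, 10, 13]
Longest non-decreasing subsequence has length 4, so deletions = 10 − 4 = 6.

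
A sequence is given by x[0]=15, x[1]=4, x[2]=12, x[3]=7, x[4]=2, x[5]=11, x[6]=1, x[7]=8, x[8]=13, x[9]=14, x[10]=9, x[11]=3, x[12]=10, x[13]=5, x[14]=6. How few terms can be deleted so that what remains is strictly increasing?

10

Fewest deletions = n − (longest strictly increasing subsequence).
Patience tails:
15 → extends → [15]
4 → replaces 15 → [4]
12 → extends → [4, 12]
7 → replaces 12 → [4, 7]
2 → replaces 4 → [2, 7]
11 → extends → [2, 7, 11]
1 → replaces 2 → [1, 7, 11]
8 → replaces 11 → [1, 7, 8]
13 → extends → [1, 7, 8, 13]
14 → extends → [1, 7, 8, 13, 14]
9 → replaces 13 → [1, 7, 8, 9, 14]
3 → replaces 7 → [1, 3, 8, 9, 14]
10 → replaces 14 → [1, 3, 8, 9, 10]
5 → replaces 8 → [1, 3, 5, 9, 10]
6 → replaces 9 → [1, 3, 5, 6, 10]
Longest strictly increasing subsequence has length 5, so deletions = 15 − 5 = 10.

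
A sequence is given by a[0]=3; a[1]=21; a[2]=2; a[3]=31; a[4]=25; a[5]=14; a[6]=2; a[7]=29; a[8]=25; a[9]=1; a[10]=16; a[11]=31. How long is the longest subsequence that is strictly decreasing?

5

Negate each value so 'decreasing' becomes 'increasing', then run patience tails on the negated sequence:
-3 → extends → [-3]
-21 → replaces -3 → [-21]
-2 → extends → [-21, -2]
-31 → replaces -21 → [-31, -2]
-25 → replaces -2 → [-31, -25]
-14 → extends → [-31, -25, -14]
-2 → extends → [-31, -25, -14, -2]
-29 → replaces -25 → [-31, -29, -14, -2]
-25 → replaces -14 → [-31, -29, -25, -2]
-1 → extends → [-31, -29, -25, -2, -1]
-16 → replaces -2 → [-31, -29, -25, -16, -1]
-31 → already a tail → [-31, -29, -25, -16, -1]
Five tails, so the longest strictly decreasing subsequence of the original has length 5.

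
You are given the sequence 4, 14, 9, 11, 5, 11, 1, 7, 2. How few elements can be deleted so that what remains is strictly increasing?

Fewest deletions = n − (longest strictly increasing subsequence).
Patience tails:
4 → extends → [4]
14 → extends → [4, 14]
9 → replaces 14 → [4, 9]
11 → extends → [4, 9, 11]
5 → replaces 9 → [4, 5, 11]
11 → already a tail → [4, 5, 11]
1 → replaces 4 → [1, 5, 11]
7 → replaces 11 → [1, 5, 7]
2 → replaces 5 → [1, 2, 7]
Longest strictly increasing subsequence has length 3, so deletions = 9 − 3 = 6.

6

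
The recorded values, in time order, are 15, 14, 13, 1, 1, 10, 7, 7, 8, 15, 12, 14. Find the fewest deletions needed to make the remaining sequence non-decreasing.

Fewest deletions = n − (longest non-decreasing subsequence).
Patience tails:
15 → extends → [15]
14 → replaces 15 → [14]
13 → replaces 14 → [13]
1 → replaces 13 → [1]
1 → extends → [1, 1]
10 → extends → [1, 1, 10]
7 → replaces 10 → [1, 1, 7]
7 → extends → [1, 1, 7, 7]
8 → extends → [1, 1, 7, 7, 8]
15 → extends → [1, 1, 7, 7, 8, 15]
12 → replaces 15 → [1, 1, 7, 7, 8, 12]
14 → extends → [1, 1, 7, 7, 8, 12, 14]
Longest non-decreasing subsequence has length 7, so deletions = 12 − 7 = 5.

5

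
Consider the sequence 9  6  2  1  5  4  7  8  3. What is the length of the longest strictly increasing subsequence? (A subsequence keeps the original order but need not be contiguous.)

Let dp[i] be the length of the longest such subsequence ending at index i:
i:     1 2 3 4 5 6 7 8 9
a[i]:  9 6 2 1 5 4 7 8 3
dp:    1 1 1 1 2 2 3 4 2
Maximum dp value is 4.

4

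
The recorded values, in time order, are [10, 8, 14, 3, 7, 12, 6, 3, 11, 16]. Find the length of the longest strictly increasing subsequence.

4

Track the smallest tail for each achievable length (strict):
10 → extends → [10]
8 → replaces 10 → [8]
14 → extends → [8, 14]
3 → replaces 8 → [3, 14]
7 → replaces 14 → [3, 7]
12 → extends → [3, 7, 12]
6 → replaces 7 → [3, 6, 12]
3 → already a tail → [3, 6, 12]
11 → replaces 12 → [3, 6, 11]
16 → extends → [3, 6, 11, 16]
Four tails, so the longest strictly increasing subsequence has length 4 (e.g. 3, 7, 12, 16).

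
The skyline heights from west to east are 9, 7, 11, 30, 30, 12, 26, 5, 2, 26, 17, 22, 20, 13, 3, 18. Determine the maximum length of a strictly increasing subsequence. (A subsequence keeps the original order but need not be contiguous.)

5

Track the smallest tail for each achievable length (strict):
9 → extends → [9]
7 → replaces 9 → [7]
11 → extends → [7, 11]
30 → extends → [7, 11, 30]
30 → already a tail → [7, 11, 30]
12 → replaces 30 → [7, 11, 12]
26 → extends → [7, 11, 12, 26]
5 → replaces 7 → [5, 11, 12, 26]
2 → replaces 5 → [2, 11, 12, 26]
26 → already a tail → [2, 11, 12, 26]
17 → replaces 26 → [2, 11, 12, 17]
22 → extends → [2, 11, 12, 17, 22]
20 → replaces 22 → [2, 11, 12, 17, 20]
13 → replaces 17 → [2, 11, 12, 13, 20]
3 → replaces 11 → [2, 3, 12, 13, 20]
18 → replaces 20 → [2, 3, 12, 13, 18]
Five tails, so the longest strictly increasing subsequence has length 5 (e.g. 9, 11, 12, 17, 22).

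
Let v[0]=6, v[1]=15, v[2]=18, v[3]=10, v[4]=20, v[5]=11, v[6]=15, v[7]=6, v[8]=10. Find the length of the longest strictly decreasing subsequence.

3

Negate each value so 'decreasing' becomes 'increasing', then run patience tails on the negated sequence:
-6 → extends → [-6]
-15 → replaces -6 → [-15]
-18 → replaces -15 → [-18]
-10 → extends → [-18, -10]
-20 → replaces -18 → [-20, -10]
-11 → replaces -10 → [-20, -11]
-15 → replaces -11 → [-20, -15]
-6 → extends → [-20, -15, -6]
-10 → replaces -6 → [-20, -15, -10]
Three tails, so the longest strictly decreasing subsequence of the original has length 3.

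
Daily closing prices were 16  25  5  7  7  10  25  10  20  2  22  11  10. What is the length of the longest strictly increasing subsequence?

Let dp[i] be the length of the longest such subsequence ending at index i:
i:      1  2  3  4  5  6  7  8  9 10 11 12 13
a[i]:  16 25  5  7  7 10 25 10 20  2 22 11 10
dp:     1  2  1  2  2  3  4  3  4  1  5  4  3
Maximum dp value is 5.

5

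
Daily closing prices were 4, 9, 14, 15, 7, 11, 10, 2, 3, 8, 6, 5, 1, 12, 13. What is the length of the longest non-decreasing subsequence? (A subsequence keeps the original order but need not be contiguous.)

5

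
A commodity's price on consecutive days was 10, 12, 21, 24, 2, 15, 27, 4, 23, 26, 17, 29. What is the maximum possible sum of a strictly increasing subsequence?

Let S[i] be the best sum of a strictly increasing subsequence ending at i:
i:       1   2   3   4   5   6   7   8   9  10  11  12
a[i]:   10  12  21  24   2  15  27   4  23  26  17  29
S:      10  22  43  67   2  37  94   6  66  93  54 123
Maximum is 123 (e.g. 10 + 12 + 21 + 24 + 27 + 29).

123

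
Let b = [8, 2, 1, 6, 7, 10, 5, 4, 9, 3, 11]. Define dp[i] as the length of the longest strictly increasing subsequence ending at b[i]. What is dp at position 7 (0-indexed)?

2

dp[i] = 1 + max{dp[j] : j<i, b[j]<b[i]} (or 1 if no such j):
i:      0  1  2  3  4  5  6  7  8  9 10
b[i]:   8  2  1  6  7 10  5  4  9  3 11
dp:     1  1  1  2  3  4  2  2  4  2  5
At index 7 the value is 2.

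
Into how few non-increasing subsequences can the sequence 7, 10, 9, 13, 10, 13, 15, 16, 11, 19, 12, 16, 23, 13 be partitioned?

Place each on the leftmost legal pile:
7 → new pile 1 (tops now [7])
10 → new pile 2 (tops now [7, 10])
9 → pile 2 (tops now [7, 9])
13 → new pile 3 (tops now [7, 9, 13])
10 → pile 3 (tops now [7, 9, 10])
13 → new pile 4 (tops now [7, 9, 10, 13])
15 → new pile 5 (tops now [7, 9, 10, 13, 15])
16 → new pile 6 (tops now [7, 9, 10, 13, 15, 16])
11 → pile 4 (tops now [7, 9, 10, 11, 15, 16])
19 → new pile 7 (tops now [7, 9, 10, 11, 15, 16, 19])
12 → pile 5 (tops now [7, 9, 10, 11, 12, 16, 19])
16 → pile 6 (tops now [7, 9, 10, 11, 12, 16, 19])
23 → new pile 8 (tops now [7, 9, 10, 11, 12, 16, 19, 23])
13 → pile 6 (tops now [7, 9, 10, 11, 12, 13, 19, 23])
Eight piles.

8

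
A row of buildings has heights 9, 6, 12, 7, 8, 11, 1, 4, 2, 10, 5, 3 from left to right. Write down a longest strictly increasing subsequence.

6, 7, 8, 11

Patience tails give the LIS length; then backtrack through the dp parents:
9 → extends → [9]
6 → replaces 9 → [6]
12 → extends → [6, 12]
7 → replaces 12 → [6, 7]
8 → extends → [6, 7, 8]
11 → extends → [6, 7, 8, 11]
1 → replaces 6 → [1, 7, 8, 11]
4 → replaces 7 → [1, 4, 8, 11]
2 → replaces 4 → [1, 2, 8, 11]
10 → replaces 11 → [1, 2, 8, 10]
5 → replaces 8 → [1, 2, 5, 10]
3 → replaces 5 → [1, 2, 3, 10]
Length 4; one witness is 6, 7, 8, 11.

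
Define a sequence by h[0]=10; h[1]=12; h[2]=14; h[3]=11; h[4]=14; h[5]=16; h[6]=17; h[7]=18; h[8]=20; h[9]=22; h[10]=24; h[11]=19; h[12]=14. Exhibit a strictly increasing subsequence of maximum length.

Patience tails give the LIS length; then backtrack through the dp parents:
10 → extends → [10]
12 → extends → [10, 12]
14 → extends → [10, 12, 14]
11 → replaces 12 → [10, 11, 14]
14 → already a tail → [10, 11, 14]
16 → extends → [10, 11, 14, 16]
17 → extends → [10, 11, 14, 16, 17]
18 → extends → [10, 11, 14, 16, 17, 18]
20 → extends → [10, 11, 14, 16, 17, 18, 20]
22 → extends → [10, 11, 14, 16, 17, 18, 20, 22]
24 → extends → [10, 11, 14, 16, 17, 18, 20, 22, 24]
19 → replaces 20 → [10, 11, 14, 16, 17, 18, 19, 22, 24]
14 → already a tail → [10, 11, 14, 16, 17, 18, 19, 22, 24]
Length 9; one witness is 10, 12, 14, 16, 17, 18, 20, 22, 24.

10, 12, 14, 16, 17, 18, 20, 22, 24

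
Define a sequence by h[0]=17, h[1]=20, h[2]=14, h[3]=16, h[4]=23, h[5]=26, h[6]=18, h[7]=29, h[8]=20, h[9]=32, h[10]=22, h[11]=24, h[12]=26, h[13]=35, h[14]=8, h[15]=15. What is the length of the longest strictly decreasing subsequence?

3

Let dp[i] be the longest strictly decreasing subsequence ending at i:
i:      0  1  2  3  4  5  6  7  8  9 10 11 12 13 14 15
h[i]:  17 20 14 16 23 26 18 29 20 32 22 24 26 35  8 15
dp:     1  1  2  2  1  1  2  1  2  1  2  2  2  1  3  3
Maximum is 3.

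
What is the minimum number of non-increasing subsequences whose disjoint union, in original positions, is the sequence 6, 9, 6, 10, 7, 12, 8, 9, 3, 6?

The minimum number of non-increasing subsequences covering a sequence equals the length of its longest strictly increasing subsequence.
LIS length is 4 (e.g. 6, 9, 10, 12), so 4 piles are needed.

4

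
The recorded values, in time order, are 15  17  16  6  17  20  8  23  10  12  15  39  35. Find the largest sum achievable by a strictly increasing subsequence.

130

Let S[i] be the best sum of a strictly increasing subsequence ending at i:
i:       1   2   3   4   5   6   7   8   9  10  11  12  13
a[i]:   15  17  16   6  17  20   8  23  10  12  15  39  35
S:      15  32  31   6  48  68  14  91  24  36  51 130 126
Maximum is 130 (e.g. 15 + 16 + 17 + 20 + 23 + 39).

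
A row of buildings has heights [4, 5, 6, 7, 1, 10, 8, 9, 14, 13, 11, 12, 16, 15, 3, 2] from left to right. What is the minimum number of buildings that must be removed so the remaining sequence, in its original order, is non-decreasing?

7

Fewest deletions = n − (longest non-decreasing subsequence).
i:      1  2  3  4  5  6  7  8  9 10 11 12 13 14 15 16
a[i]:   4  5  6  7  1 10  8  9 14 13 11 12 16 15  3  2
dp:     1  2  3  4  1  5  5  6  7  7  7  8  9  9  2  2
max dp = 9, so deletions = 16 − 9 = 7.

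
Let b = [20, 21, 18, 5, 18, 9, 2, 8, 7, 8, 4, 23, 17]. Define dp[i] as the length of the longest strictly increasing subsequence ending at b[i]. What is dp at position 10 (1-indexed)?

dp[i] = 1 + max{dp[j] : j<i, b[j]<b[i]} (or 1 if no such j):
i:      1  2  3  4  5  6  7  8  9 10 11 12 13
b[i]:  20 21 18  5 18  9  2  8  7  8  4 23 17
dp:     1  2  1  1  2  2  1  2  2  3  2  4  4
At index 10 the value is 3.

3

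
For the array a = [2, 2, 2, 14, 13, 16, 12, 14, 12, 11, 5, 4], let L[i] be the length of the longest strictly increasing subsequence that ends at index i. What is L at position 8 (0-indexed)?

2

dp[i] = 1 + max{dp[j] : j<i, a[j]<a[i]} (or 1 if no such j):
i:      0  1  2  3  4  5  6  7  8  9 10 11
a[i]:   2  2  2 14 13 16 12 14 12 11  5  4
dp:     1  1  1  2  2  3  2  3  2  2  2  2
At index 8 the value is 2.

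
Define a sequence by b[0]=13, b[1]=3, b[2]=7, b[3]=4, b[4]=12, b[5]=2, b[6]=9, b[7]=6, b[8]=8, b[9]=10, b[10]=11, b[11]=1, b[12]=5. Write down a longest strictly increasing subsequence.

3, 4, 6, 8, 10, 11

Patience tails give the LIS length; then backtrack through the dp parents:
13 → extends → [13]
3 → replaces 13 → [3]
7 → extends → [3, 7]
4 → replaces 7 → [3, 4]
12 → extends → [3, 4, 12]
2 → replaces 3 → [2, 4, 12]
9 → replaces 12 → [2, 4, 9]
6 → replaces 9 → [2, 4, 6]
8 → extends → [2, 4, 6, 8]
10 → extends → [2, 4, 6, 8, 10]
11 → extends → [2, 4, 6, 8, 10, 11]
1 → replaces 2 → [1, 4, 6, 8, 10, 11]
5 → replaces 6 → [1, 4, 5, 8, 10, 11]
Length 6; one witness is 3, 4, 6, 8, 10, 11.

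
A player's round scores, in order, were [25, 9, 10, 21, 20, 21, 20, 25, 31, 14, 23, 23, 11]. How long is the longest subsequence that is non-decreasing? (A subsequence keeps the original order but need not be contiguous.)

6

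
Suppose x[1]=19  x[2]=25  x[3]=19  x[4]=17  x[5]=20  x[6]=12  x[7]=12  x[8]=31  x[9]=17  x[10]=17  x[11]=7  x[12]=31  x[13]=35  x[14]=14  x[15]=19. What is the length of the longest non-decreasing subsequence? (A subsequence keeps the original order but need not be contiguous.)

6

Track the smallest tail for each achievable length (allowing ties):
19 → extends → [19]
25 → extends → [19, 25]
19 → replaces 25 → [19, 19]
17 → replaces 19 → [17, 19]
20 → extends → [17, 19, 20]
12 → replaces 17 → [12, 19, 20]
12 → replaces 19 → [12, 12, 20]
31 → extends → [12, 12, 20, 31]
17 → replaces 20 → [12, 12, 17, 31]
17 → replaces 31 → [12, 12, 17, 17]
7 → replaces 12 → [7, 12, 17, 17]
31 → extends → [7, 12, 17, 17, 31]
35 → extends → [7, 12, 17, 17, 31, 35]
14 → replaces 17 → [7, 12, 14, 17, 31, 35]
19 → replaces 31 → [7, 12, 14, 17, 19, 35]
Six tails, so the longest non-decreasing subsequence has length 6 (e.g. 19, 19, 20, 31, 31, 35).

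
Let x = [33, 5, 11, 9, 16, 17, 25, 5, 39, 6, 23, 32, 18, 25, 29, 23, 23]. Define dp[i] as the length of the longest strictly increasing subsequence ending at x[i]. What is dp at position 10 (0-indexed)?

5

dp[i] = 1 + max{dp[j] : j<i, x[j]<x[i]} (or 1 if no such j):
i:      0  1  2  3  4  5  6  7  8  9 10 11 12 13 14 15 16
x[i]:  33  5 11  9 16 17 25  5 39  6 23 32 18 25 29 23 23
dp:     1  1  2  2  3  4  5  1  6  2  5  6  5  6  7  6  6
At index 10 the value is 5.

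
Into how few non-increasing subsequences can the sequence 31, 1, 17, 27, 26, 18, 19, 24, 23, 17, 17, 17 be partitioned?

The minimum number of non-increasing subsequences covering a sequence equals the length of its longest strictly increasing subsequence.
LIS length is 5 (e.g. 1, 17, 18, 19, 24), so 5 piles are needed.

5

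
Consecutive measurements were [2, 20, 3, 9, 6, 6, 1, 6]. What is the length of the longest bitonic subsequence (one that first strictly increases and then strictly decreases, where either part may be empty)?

inc[i] = longest strictly increasing subsequence ending at i; dec[i] = longest strictly decreasing subsequence starting at i:
i:      1  2  3  4  5  6  7  8
a[i]:   2 20  3  9  6  6  1  6
inc:    1  2  2  3  3  3  1  3
dec:    2  4  2  3  2  2  1  1
Best peak at i=2 (value 20): inc=2, dec=4, length 2+4−1 = 5.

5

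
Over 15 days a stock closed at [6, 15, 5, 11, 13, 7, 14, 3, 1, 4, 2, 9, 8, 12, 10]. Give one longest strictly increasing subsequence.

6, 11, 13, 14

Patience tails give the LIS length; then backtrack through the dp parents:
6 → extends → [6]
15 → extends → [6, 15]
5 → replaces 6 → [5, 15]
11 → replaces 15 → [5, 11]
13 → extends → [5, 11, 13]
7 → replaces 11 → [5, 7, 13]
14 → extends → [5, 7, 13, 14]
3 → replaces 5 → [3, 7, 13, 14]
1 → replaces 3 → [1, 7, 13, 14]
4 → replaces 7 → [1, 4, 13, 14]
2 → replaces 4 → [1, 2, 13, 14]
9 → replaces 13 → [1, 2, 9, 14]
8 → replaces 9 → [1, 2, 8, 14]
12 → replaces 14 → [1, 2, 8, 12]
10 → replaces 12 → [1, 2, 8, 10]
Length 4; one witness is 6, 11, 13, 14.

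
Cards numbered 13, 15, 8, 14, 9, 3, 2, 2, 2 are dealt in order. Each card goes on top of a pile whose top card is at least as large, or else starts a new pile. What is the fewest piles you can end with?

Place each on the leftmost legal pile:
13 → new pile 1 (tops now [13])
15 → new pile 2 (tops now [13, 15])
8 → pile 1 (tops now [8, 15])
14 → pile 2 (tops now [8, 14])
9 → pile 2 (tops now [8, 9])
3 → pile 1 (tops now [3, 9])
2 → pile 1 (tops now [2, 9])
2 → pile 1 (tops now [2, 9])
2 → pile 1 (tops now [2, 9])
Two piles.

2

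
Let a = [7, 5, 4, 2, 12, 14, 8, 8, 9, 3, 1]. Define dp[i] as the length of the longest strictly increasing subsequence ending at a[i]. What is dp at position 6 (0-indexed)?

2

dp[i] = 1 + max{dp[j] : j<i, a[j]<a[i]} (or 1 if no such j):
i:      0  1  2  3  4  5  6  7  8  9 10
a[i]:   7  5  4  2 12 14  8  8  9  3  1
dp:     1  1  1  1  2  3  2  2  3  2  1
At index 6 the value is 2.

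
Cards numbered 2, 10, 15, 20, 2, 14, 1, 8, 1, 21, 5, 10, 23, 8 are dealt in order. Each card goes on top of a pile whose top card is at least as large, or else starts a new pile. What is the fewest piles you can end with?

6

Place each on the leftmost legal pile:
2 → new pile 1 (tops now [2])
10 → new pile 2 (tops now [2, 10])
15 → new pile 3 (tops now [2, 10, 15])
20 → new pile 4 (tops now [2, 10, 15, 20])
2 → pile 1 (tops now [2, 10, 15, 20])
14 → pile 3 (tops now [2, 10, 14, 20])
1 → pile 1 (tops now [1, 10, 14, 20])
8 → pile 2 (tops now [1, 8, 14, 20])
1 → pile 1 (tops now [1, 8, 14, 20])
21 → new pile 5 (tops now [1, 8, 14, 20, 21])
5 → pile 2 (tops now [1, 5, 14, 20, 21])
10 → pile 3 (tops now [1, 5, 10, 20, 21])
23 → new pile 6 (tops now [1, 5, 10, 20, 21, 23])
8 → pile 3 (tops now [1, 5, 8, 20, 21, 23])
Six piles.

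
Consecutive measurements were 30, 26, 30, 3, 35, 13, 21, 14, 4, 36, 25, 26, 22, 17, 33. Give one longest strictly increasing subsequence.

3, 13, 21, 25, 26, 33

Patience tails give the LIS length; then backtrack through the dp parents:
30 → extends → [30]
26 → replaces 30 → [26]
30 → extends → [26, 30]
3 → replaces 26 → [3, 30]
35 → extends → [3, 30, 35]
13 → replaces 30 → [3, 13, 35]
21 → replaces 35 → [3, 13, 21]
14 → replaces 21 → [3, 13, 14]
4 → replaces 13 → [3, 4, 14]
36 → extends → [3, 4, 14, 36]
25 → replaces 36 → [3, 4, 14, 25]
26 → extends → [3, 4, 14, 25, 26]
22 → replaces 25 → [3, 4, 14, 22, 26]
17 → replaces 22 → [3, 4, 14, 17, 26]
33 → extends → [3, 4, 14, 17, 26, 33]
Length 6; one witness is 3, 13, 21, 25, 26, 33.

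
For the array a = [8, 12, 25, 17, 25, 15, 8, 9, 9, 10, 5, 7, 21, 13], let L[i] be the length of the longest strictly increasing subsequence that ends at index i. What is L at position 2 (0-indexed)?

dp[i] = 1 + max{dp[j] : j<i, a[j]<a[i]} (or 1 if no such j):
i:      0  1  2  3  4  5  6  7  8  9 10 11 12 13
a[i]:   8 12 25 17 25 15  8  9  9 10  5  7 21 13
dp:     1  2  3  3  4  3  1  2  2  3  1  2  4  4
At index 2 the value is 3.

3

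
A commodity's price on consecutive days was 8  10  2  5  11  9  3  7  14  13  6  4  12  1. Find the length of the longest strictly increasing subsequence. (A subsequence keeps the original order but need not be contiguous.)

Track the smallest tail for each achievable length (strict):
8 → extends → [8]
10 → extends → [8, 10]
2 → replaces 8 → [2, 10]
5 → replaces 10 → [2, 5]
11 → extends → [2, 5, 11]
9 → replaces 11 → [2, 5, 9]
3 → replaces 5 → [2, 3, 9]
7 → replaces 9 → [2, 3, 7]
14 → extends → [2, 3, 7, 14]
13 → replaces 14 → [2, 3, 7, 13]
6 → replaces 7 → [2, 3, 6, 13]
4 → replaces 6 → [2, 3, 4, 13]
12 → replaces 13 → [2, 3, 4, 12]
1 → replaces 2 → [1, 3, 4, 12]
Four tails, so the longest strictly increasing subsequence has length 4 (e.g. 8, 10, 11, 14).

4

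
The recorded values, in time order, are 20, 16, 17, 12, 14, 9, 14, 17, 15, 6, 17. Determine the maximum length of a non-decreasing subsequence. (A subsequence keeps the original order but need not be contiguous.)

Let dp[i] be the length of the longest such subsequence ending at index i:
i:      1  2  3  4  5  6  7  8  9 10 11
a[i]:  20 16 17 12 14  9 14 17 15  6 17
dp:     1  1  2  1  2  1  3  4  4  1  5
Maximum dp value is 5.

5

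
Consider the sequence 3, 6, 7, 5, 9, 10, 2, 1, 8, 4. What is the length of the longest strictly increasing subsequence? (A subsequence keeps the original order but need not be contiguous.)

Track the smallest tail for each achievable length (strict):
3 → extends → [3]
6 → extends → [3, 6]
7 → extends → [3, 6, 7]
5 → replaces 6 → [3, 5, 7]
9 → extends → [3, 5, 7, 9]
10 → extends → [3, 5, 7, 9, 10]
2 → replaces 3 → [2, 5, 7, 9, 10]
1 → replaces 2 → [1, 5, 7, 9, 10]
8 → replaces 9 → [1, 5, 7, 8, 10]
4 → replaces 5 → [1, 4, 7, 8, 10]
Five tails, so the longest strictly increasing subsequence has length 5 (e.g. 3, 6, 7, 9, 10).

5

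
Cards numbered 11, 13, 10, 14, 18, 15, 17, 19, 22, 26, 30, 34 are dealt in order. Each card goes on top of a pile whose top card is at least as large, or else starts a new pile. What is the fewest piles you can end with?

10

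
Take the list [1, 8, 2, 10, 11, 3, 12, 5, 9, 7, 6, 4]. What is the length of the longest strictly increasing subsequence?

Track the smallest tail for each achievable length (strict):
1 → extends → [1]
8 → extends → [1, 8]
2 → replaces 8 → [1, 2]
10 → extends → [1, 2, 10]
11 → extends → [1, 2, 10, 11]
3 → replaces 10 → [1, 2, 3, 11]
12 → extends → [1, 2, 3, 11, 12]
5 → replaces 11 → [1, 2, 3, 5, 12]
9 → replaces 12 → [1, 2, 3, 5, 9]
7 → replaces 9 → [1, 2, 3, 5, 7]
6 → replaces 7 → [1, 2, 3, 5, 6]
4 → replaces 5 → [1, 2, 3, 4, 6]
Five tails, so the longest strictly increasing subsequence has length 5 (e.g. 1, 8, 10, 11, 12).

5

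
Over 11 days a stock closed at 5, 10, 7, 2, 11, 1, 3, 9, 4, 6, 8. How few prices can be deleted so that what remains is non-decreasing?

Fewest deletions = n − (longest non-decreasing subsequence).
Patience tails:
5 → extends → [5]
10 → extends → [5, 10]
7 → replaces 10 → [5, 7]
2 → replaces 5 → [2, 7]
11 → extends → [2, 7, 11]
1 → replaces 2 → [1, 7, 11]
3 → replaces 7 → [1, 3, 11]
9 → replaces 11 → [1, 3, 9]
4 → replaces 9 → [1, 3, 4]
6 → extends → [1, 3, 4, 6]
8 → extends → [1, 3, 4, 6, 8]
Longest non-decreasing subsequence has length 5, so deletions = 11 − 5 = 6.

6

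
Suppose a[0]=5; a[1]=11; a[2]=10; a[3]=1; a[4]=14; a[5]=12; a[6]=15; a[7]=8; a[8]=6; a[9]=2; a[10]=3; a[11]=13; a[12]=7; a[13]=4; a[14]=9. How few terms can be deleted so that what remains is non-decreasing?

10

Fewest deletions = n − (longest non-decreasing subsequence).
i:      0  1  2  3  4  5  6  7  8  9 10 11 12 13 14
a[i]:   5 11 10  1 14 12 15  8  6  2  3 13  7  4  9
dp:     1  2  2  1  3  3  4  2  2  2  3  4  4  4  5
max dp = 5, so deletions = 15 − 5 = 10.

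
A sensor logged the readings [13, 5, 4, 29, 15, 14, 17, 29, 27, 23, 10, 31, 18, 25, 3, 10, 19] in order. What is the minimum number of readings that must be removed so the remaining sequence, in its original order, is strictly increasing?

12

Fewest deletions = n − (longest strictly increasing subsequence).
Patience tails:
13 → extends → [13]
5 → replaces 13 → [5]
4 → replaces 5 → [4]
29 → extends → [4, 29]
15 → replaces 29 → [4, 15]
14 → replaces 15 → [4, 14]
17 → extends → [4, 14, 17]
29 → extends → [4, 14, 17, 29]
27 → replaces 29 → [4, 14, 17, 27]
23 → replaces 27 → [4, 14, 17, 23]
10 → replaces 14 → [4, 10, 17, 23]
31 → extends → [4, 10, 17, 23, 31]
18 → replaces 23 → [4, 10, 17, 18, 31]
25 → replaces 31 → [4, 10, 17, 18, 25]
3 → replaces 4 → [3, 10, 17, 18, 25]
10 → already a tail → [3, 10, 17, 18, 25]
19 → replaces 25 → [3, 10, 17, 18, 19]
Longest strictly increasing subsequence has length 5, so deletions = 17 − 5 = 12.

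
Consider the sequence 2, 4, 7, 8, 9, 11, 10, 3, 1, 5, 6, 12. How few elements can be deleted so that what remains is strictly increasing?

Fewest deletions = n − (longest strictly increasing subsequence).
i:      1  2  3  4  5  6  7  8  9 10 11 12
a[i]:   2  4  7  8  9 11 10  3  1  5  6 12
dp:     1  2  3  4  5  6  6  2  1  3  4  7
max dp = 7, so deletions = 12 − 7 = 5.

5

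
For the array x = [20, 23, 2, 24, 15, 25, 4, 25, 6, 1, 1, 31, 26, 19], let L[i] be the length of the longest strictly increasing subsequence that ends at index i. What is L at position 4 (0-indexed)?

dp[i] = 1 + max{dp[j] : j<i, x[j]<x[i]} (or 1 if no such j):
i:      0  1  2  3  4  5  6  7  8  9 10 11 12 13
x[i]:  20 23  2 24 15 25  4 25  6  1  1 31 26 19
dp:     1  2  1  3  2  4  2  4  3  1  1  5  5  4
At index 4 the value is 2.

2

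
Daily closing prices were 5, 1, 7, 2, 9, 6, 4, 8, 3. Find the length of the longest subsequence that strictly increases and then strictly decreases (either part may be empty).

6

inc[i] = longest strictly increasing subsequence ending at i; dec[i] = longest strictly decreasing subsequence starting at i:
i:     1 2 3 4 5 6 7 8 9
a[i]:  5 1 7 2 9 6 4 8 3
inc:   1 1 2 2 3 3 3 4 3
dec:   3 1 4 1 4 3 2 2 1
Best peak at i=5 (value 9): inc=3, dec=4, length 3+4−1 = 6.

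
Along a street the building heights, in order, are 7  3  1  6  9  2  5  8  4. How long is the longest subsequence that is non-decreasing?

4

Track the smallest tail for each achievable length (allowing ties):
7 → extends → [7]
3 → replaces 7 → [3]
1 → replaces 3 → [1]
6 → extends → [1, 6]
9 → extends → [1, 6, 9]
2 → replaces 6 → [1, 2, 9]
5 → replaces 9 → [1, 2, 5]
8 → extends → [1, 2, 5, 8]
4 → replaces 5 → [1, 2, 4, 8]
Four tails, so the longest non-decreasing subsequence has length 4 (e.g. 1, 2, 5, 8).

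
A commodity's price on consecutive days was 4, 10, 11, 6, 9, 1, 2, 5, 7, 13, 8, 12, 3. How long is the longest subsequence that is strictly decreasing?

Negate each value so 'decreasing' becomes 'increasing', then run patience tails on the negated sequence:
-4 → extends → [-4]
-10 → replaces -4 → [-10]
-11 → replaces -10 → [-11]
-6 → extends → [-11, -6]
-9 → replaces -6 → [-11, -9]
-1 → extends → [-11, -9, -1]
-2 → replaces -1 → [-11, -9, -2]
-5 → replaces -2 → [-11, -9, -5]
-7 → replaces -5 → [-11, -9, -7]
-13 → replaces -11 → [-13, -9, -7]
-8 → replaces -7 → [-13, -9, -8]
-12 → replaces -9 → [-13, -12, -8]
-3 → extends → [-13, -12, -8, -3]
Four tails, so the longest strictly decreasing subsequence of the original has length 4.

4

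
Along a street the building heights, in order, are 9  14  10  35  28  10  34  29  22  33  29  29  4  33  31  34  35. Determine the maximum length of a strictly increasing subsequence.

7

Let dp[i] be the length of the longest such subsequence ending at index i:
i:      1  2  3  4  5  6  7  8  9 10 11 12 13 14 15 16 17
a[i]:   9 14 10 35 28 10 34 29 22 33 29 29  4 33 31 34 35
dp:     1  2  2  3  3  2  4  4  3  5  4  4  1  5  5  6  7
Maximum dp value is 7.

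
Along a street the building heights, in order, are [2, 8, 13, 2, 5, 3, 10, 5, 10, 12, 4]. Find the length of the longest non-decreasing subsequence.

Let dp[i] be the length of the longest such subsequence ending at index i:
i:      1  2  3  4  5  6  7  8  9 10 11
a[i]:   2  8 13  2  5  3 10  5 10 12  4
dp:     1  2  3  2  3  3  4  4  5  6  4
Maximum dp value is 6.

6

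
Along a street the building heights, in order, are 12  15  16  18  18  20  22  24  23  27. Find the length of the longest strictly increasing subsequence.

8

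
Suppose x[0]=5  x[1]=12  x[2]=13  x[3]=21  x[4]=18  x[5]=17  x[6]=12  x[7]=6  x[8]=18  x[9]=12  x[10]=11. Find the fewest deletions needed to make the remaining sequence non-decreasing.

Fewest deletions = n − (longest non-decreasing subsequence).
Patience tails:
5 → extends → [5]
12 → extends → [5, 12]
13 → extends → [5, 12, 13]
21 → extends → [5, 12, 13, 21]
18 → replaces 21 → [5, 12, 13, 18]
17 → replaces 18 → [5, 12, 13, 17]
12 → replaces 13 → [5, 12, 12, 17]
6 → replaces 12 → [5, 6, 12, 17]
18 → extends → [5, 6, 12, 17, 18]
12 → replaces 17 → [5, 6, 12, 12, 18]
11 → replaces 12 → [5, 6, 11, 12, 18]
Longest non-decreasing subsequence has length 5, so deletions = 11 − 5 = 6.

6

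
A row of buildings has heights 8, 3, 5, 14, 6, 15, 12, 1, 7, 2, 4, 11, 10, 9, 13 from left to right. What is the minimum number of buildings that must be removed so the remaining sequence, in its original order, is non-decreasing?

9

Fewest deletions = n − (longest non-decreasing subsequence).
Patience tails:
8 → extends → [8]
3 → replaces 8 → [3]
5 → extends → [3, 5]
14 → extends → [3, 5, 14]
6 → replaces 14 → [3, 5, 6]
15 → extends → [3, 5, 6, 15]
12 → replaces 15 → [3, 5, 6, 12]
1 → replaces 3 → [1, 5, 6, 12]
7 → replaces 12 → [1, 5, 6, 7]
2 → replaces 5 → [1, 2, 6, 7]
4 → replaces 6 → [1, 2, 4, 7]
11 → extends → [1, 2, 4, 7, 11]
10 → replaces 11 → [1, 2, 4, 7, 10]
9 → replaces 10 → [1, 2, 4, 7, 9]
13 → extends → [1, 2, 4, 7, 9, 13]
Longest non-decreasing subsequence has length 6, so deletions = 15 − 6 = 9.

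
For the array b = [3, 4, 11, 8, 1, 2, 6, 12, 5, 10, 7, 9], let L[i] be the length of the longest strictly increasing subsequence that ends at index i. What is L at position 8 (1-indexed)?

dp[i] = 1 + max{dp[j] : j<i, b[j]<b[i]} (or 1 if no such j):
i:      1  2  3  4  5  6  7  8  9 10 11 12
b[i]:   3  4 11  8  1  2  6 12  5 10  7  9
dp:     1  2  3  3  1  2  3  4  3  4  4  5
At index 8 the value is 4.

4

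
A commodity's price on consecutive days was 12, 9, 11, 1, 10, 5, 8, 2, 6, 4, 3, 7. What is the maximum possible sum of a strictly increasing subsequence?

Let S[i] be the best sum of a strictly increasing subsequence ending at i:
i:      1  2  3  4  5  6  7  8  9 10 11 12
a[i]:  12  9 11  1 10  5  8  2  6  4  3  7
S:     12  9 20  1 19  6 14  3 12  7  6 19
Maximum is 20 (e.g. 9 + 11).

20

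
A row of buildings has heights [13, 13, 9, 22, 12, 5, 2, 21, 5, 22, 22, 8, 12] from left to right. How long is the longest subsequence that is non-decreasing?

5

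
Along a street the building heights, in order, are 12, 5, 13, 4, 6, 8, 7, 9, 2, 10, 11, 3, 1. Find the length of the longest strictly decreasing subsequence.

Let dp[i] be the longest strictly decreasing subsequence ending at i:
i:      1  2  3  4  5  6  7  8  9 10 11 12 13
a[i]:  12  5 13  4  6  8  7  9  2 10 11  3  1
dp:     1  2  1  3  2  2  3  2  4  2  2  4  5
Maximum is 5.

5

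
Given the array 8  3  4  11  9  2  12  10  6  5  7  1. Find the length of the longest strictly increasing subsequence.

4

Let dp[i] be the length of the longest such subsequence ending at index i:
i:      1  2  3  4  5  6  7  8  9 10 11 12
a[i]:   8  3  4 11  9  2 12 10  6  5  7  1
dp:     1  1  2  3  3  1  4  4  3  3  4  1
Maximum dp value is 4.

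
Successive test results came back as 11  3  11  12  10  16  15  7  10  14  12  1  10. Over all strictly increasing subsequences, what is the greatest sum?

Let S[i] be the best sum of a strictly increasing subsequence ending at i:
i:      1  2  3  4  5  6  7  8  9 10 11 12 13
a[i]:  11  3 11 12 10 16 15  7 10 14 12  1 10
S:     11  3 14 26 13 42 41 10 20 40 32  1 20
Maximum is 42 (e.g. 3 + 11 + 12 + 16).

42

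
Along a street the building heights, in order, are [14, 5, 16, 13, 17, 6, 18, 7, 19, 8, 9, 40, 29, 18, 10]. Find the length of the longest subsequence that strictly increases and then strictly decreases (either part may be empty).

inc[i] = longest strictly increasing subsequence ending at i; dec[i] = longest strictly decreasing subsequence starting at i:
i:      1  2  3  4  5  6  7  8  9 10 11 12 13 14 15
a[i]:  14  5 16 13 17  6 18  7 19  8  9 40 29 18 10
inc:    1  1  2  2  3  2  4  3  5  4  5  6  6  6  6
dec:    3  1  3  2  2  1  2  1  3  1  1  4  3  2  1
Best peak at i=12 (value 40): inc=6, dec=4, length 6+4−1 = 9.

9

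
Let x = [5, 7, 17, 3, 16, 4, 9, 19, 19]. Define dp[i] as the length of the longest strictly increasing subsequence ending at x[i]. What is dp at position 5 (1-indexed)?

3

dp[i] = 1 + max{dp[j] : j<i, x[j]<x[i]} (or 1 if no such j):
i:      1  2  3  4  5  6  7  8  9
x[i]:   5  7 17  3 16  4  9 19 19
dp:     1  2  3  1  3  2  3  4  4
At index 5 the value is 3.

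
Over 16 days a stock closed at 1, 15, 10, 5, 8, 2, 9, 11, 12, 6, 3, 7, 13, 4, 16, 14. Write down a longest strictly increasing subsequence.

1, 5, 8, 9, 11, 12, 13, 16

Patience tails give the LIS length; then backtrack through the dp parents:
1 → extends → [1]
15 → extends → [1, 15]
10 → replaces 15 → [1, 10]
5 → replaces 10 → [1, 5]
8 → extends → [1, 5, 8]
2 → replaces 5 → [1, 2, 8]
9 → extends → [1, 2, 8, 9]
11 → extends → [1, 2, 8, 9, 11]
12 → extends → [1, 2, 8, 9, 11, 12]
6 → replaces 8 → [1, 2, 6, 9, 11, 12]
3 → replaces 6 → [1, 2, 3, 9, 11, 12]
7 → replaces 9 → [1, 2, 3, 7, 11, 12]
13 → extends → [1, 2, 3, 7, 11, 12, 13]
4 → replaces 7 → [1, 2, 3, 4, 11, 12, 13]
16 → extends → [1, 2, 3, 4, 11, 12, 13, 16]
14 → replaces 16 → [1, 2, 3, 4, 11, 12, 13, 14]
Length 8; one witness is 1, 5, 8, 9, 11, 12, 13, 16.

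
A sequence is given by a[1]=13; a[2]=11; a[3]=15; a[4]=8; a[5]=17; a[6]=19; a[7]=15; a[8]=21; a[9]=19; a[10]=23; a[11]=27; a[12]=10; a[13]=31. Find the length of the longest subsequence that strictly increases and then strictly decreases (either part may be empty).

inc[i] = longest strictly increasing subsequence ending at i; dec[i] = longest strictly decreasing subsequence starting at i:
i:      1  2  3  4  5  6  7  8  9 10 11 12 13
a[i]:  13 11 15  8 17 19 15 21 19 23 27 10 31
inc:    1  1  2  1  3  4  2  5  4  6  7  2  8
dec:    3  2  2  1  3  3  2  3  2  2  2  1  1
Best peak at i=11 (value 27): inc=7, dec=2, length 7+2−1 = 8.

8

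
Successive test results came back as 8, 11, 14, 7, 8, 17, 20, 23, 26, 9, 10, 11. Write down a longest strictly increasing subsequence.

8, 11, 14, 17, 20, 23, 26

Patience tails give the LIS length; then backtrack through the dp parents:
8 → extends → [8]
11 → extends → [8, 11]
14 → extends → [8, 11, 14]
7 → replaces 8 → [7, 11, 14]
8 → replaces 11 → [7, 8, 14]
17 → extends → [7, 8, 14, 17]
20 → extends → [7, 8, 14, 17, 20]
23 → extends → [7, 8, 14, 17, 20, 23]
26 → extends → [7, 8, 14, 17, 20, 23, 26]
9 → replaces 14 → [7, 8, 9, 17, 20, 23, 26]
10 → replaces 17 → [7, 8, 9, 10, 20, 23, 26]
11 → replaces 20 → [7, 8, 9, 10, 11, 23, 26]
Length 7; one witness is 8, 11, 14, 17, 20, 23, 26.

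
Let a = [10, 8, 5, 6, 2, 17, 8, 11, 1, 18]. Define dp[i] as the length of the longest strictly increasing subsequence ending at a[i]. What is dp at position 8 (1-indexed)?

4

dp[i] = 1 + max{dp[j] : j<i, a[j]<a[i]} (or 1 if no such j):
i:      1  2  3  4  5  6  7  8  9 10
a[i]:  10  8  5  6  2 17  8 11  1 18
dp:     1  1  1  2  1  3  3  4  1  5
At index 8 the value is 4.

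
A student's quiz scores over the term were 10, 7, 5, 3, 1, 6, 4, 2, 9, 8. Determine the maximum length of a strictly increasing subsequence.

3

Track the smallest tail for each achievable length (strict):
10 → extends → [10]
7 → replaces 10 → [7]
5 → replaces 7 → [5]
3 → replaces 5 → [3]
1 → replaces 3 → [1]
6 → extends → [1, 6]
4 → replaces 6 → [1, 4]
2 → replaces 4 → [1, 2]
9 → extends → [1, 2, 9]
8 → replaces 9 → [1, 2, 8]
Three tails, so the longest strictly increasing subsequence has length 3 (e.g. 5, 6, 9).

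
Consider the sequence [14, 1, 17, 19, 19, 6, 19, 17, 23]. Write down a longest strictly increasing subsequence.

Patience tails give the LIS length; then backtrack through the dp parents:
14 → extends → [14]
1 → replaces 14 → [1]
17 → extends → [1, 17]
19 → extends → [1, 17, 19]
19 → already a tail → [1, 17, 19]
6 → replaces 17 → [1, 6, 19]
19 → already a tail → [1, 6, 19]
17 → replaces 19 → [1, 6, 17]
23 → extends → [1, 6, 17, 23]
Length 4; one witness is 14, 17, 19, 23.

14, 17, 19, 23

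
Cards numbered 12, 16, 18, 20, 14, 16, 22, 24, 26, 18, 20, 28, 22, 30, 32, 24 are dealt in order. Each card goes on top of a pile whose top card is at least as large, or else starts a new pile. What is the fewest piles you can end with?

10

Place each on the leftmost legal pile:
12 → new pile 1 (tops now [12])
16 → new pile 2 (tops now [12, 16])
18 → new pile 3 (tops now [12, 16, 18])
20 → new pile 4 (tops now [12, 16, 18, 20])
14 → pile 2 (tops now [12, 14, 18, 20])
16 → pile 3 (tops now [12, 14, 16, 20])
22 → new pile 5 (tops now [12, 14, 16, 20, 22])
24 → new pile 6 (tops now [12, 14, 16, 20, 22, 24])
26 → new pile 7 (tops now [12, 14, 16, 20, 22, 24, 26])
18 → pile 4 (tops now [12, 14, 16, 18, 22, 24, 26])
20 → pile 5 (tops now [12, 14, 16, 18, 20, 24, 26])
28 → new pile 8 (tops now [12, 14, 16, 18, 20, 24, 26, 28])
22 → pile 6 (tops now [12, 14, 16, 18, 20, 22, 26, 28])
30 → new pile 9 (tops now [12, 14, 16, 18, 20, 22, 26, 28, 30])
32 → new pile 10 (tops now [12, 14, 16, 18, 20, 22, 26, 28, 30, 32])
24 → pile 7 (tops now [12, 14, 16, 18, 20, 22, 24, 28, 30, 32])
Ten piles.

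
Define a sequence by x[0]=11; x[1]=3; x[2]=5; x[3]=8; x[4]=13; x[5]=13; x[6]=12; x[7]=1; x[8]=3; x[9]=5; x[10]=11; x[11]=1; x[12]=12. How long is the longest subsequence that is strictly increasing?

5

Let dp[i] be the length of the longest such subsequence ending at index i:
i:      0  1  2  3  4  5  6  7  8  9 10 11 12
x[i]:  11  3  5  8 13 13 12  1  3  5 11  1 12
dp:     1  1  2  3  4  4  4  1  2  3  4  1  5
Maximum dp value is 5.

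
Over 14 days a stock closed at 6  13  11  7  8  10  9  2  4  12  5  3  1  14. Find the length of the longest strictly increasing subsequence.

6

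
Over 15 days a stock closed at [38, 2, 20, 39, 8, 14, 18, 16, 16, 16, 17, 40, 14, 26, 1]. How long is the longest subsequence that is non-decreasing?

8

Let dp[i] be the length of the longest such subsequence ending at index i:
i:      1  2  3  4  5  6  7  8  9 10 11 12 13 14 15
a[i]:  38  2 20 39  8 14 18 16 16 16 17 40 14 26  1
dp:     1  1  2  3  2  3  4  4  5  6  7  8  4  8  1
Maximum dp value is 8.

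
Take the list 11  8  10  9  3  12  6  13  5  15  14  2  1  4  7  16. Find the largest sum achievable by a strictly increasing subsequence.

74

Let S[i] be the best sum of a strictly increasing subsequence ending at i:
i:      1  2  3  4  5  6  7  8  9 10 11 12 13 14 15 16
a[i]:  11  8 10  9  3 12  6 13  5 15 14  2  1  4  7 16
S:     11  8 18 17  3 30  9 43  8 58 57  2  1  7 16 74
Maximum is 74 (e.g. 8 + 10 + 12 + 13 + 15 + 16).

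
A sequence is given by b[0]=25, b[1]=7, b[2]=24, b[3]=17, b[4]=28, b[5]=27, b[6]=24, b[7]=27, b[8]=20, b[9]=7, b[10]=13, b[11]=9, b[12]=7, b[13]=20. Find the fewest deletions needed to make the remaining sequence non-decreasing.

Fewest deletions = n − (longest non-decreasing subsequence).
Patience tails:
25 → extends → [25]
7 → replaces 25 → [7]
24 → extends → [7, 24]
17 → replaces 24 → [7, 17]
28 → extends → [7, 17, 28]
27 → replaces 28 → [7, 17, 27]
24 → replaces 27 → [7, 17, 24]
27 → extends → [7, 17, 24, 27]
20 → replaces 24 → [7, 17, 20, 27]
7 → replaces 17 → [7, 7, 20, 27]
13 → replaces 20 → [7, 7, 13, 27]
9 → replaces 13 → [7, 7, 9, 27]
7 → replaces 9 → [7, 7, 7, 27]
20 → replaces 27 → [7, 7, 7, 20]
Longest non-decreasing subsequence has length 4, so deletions = 14 − 4 = 10.

10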